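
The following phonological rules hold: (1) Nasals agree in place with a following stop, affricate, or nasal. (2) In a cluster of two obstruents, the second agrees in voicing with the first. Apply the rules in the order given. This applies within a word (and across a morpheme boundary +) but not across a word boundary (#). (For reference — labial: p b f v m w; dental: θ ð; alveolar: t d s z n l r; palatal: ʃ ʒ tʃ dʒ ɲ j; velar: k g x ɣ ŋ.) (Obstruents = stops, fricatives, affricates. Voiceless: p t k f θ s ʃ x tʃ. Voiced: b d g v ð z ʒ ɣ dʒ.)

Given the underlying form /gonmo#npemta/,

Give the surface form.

[gommo#mpenta]

Rule 1: /n/ before /m/ (labial) → [m]
Rule 1: /n/ before /p/ (labial) → [m]
Rule 1: /m/ before /t/ (alveolar) → [n]
After rule 1: gommo#mpenta
Rule 2: no segment meets the rule's conditions; no change.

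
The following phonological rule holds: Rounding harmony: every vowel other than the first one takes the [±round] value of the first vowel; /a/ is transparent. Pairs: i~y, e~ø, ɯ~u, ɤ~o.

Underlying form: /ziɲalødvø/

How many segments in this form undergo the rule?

2

/ø/ harmonizes with /i/ ([-round]) → [e]
/ø/ harmonizes with /i/ ([-round]) → [e]
2 segments change.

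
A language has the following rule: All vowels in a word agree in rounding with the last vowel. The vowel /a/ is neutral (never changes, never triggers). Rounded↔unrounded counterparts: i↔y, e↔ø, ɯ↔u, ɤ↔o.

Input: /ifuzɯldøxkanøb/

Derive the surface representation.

/i/ harmonizes with /ø/ ([+round]) → [y]
/ɯ/ harmonizes with /ø/ ([+round]) → [u]

[yfuzuldøxkanøb]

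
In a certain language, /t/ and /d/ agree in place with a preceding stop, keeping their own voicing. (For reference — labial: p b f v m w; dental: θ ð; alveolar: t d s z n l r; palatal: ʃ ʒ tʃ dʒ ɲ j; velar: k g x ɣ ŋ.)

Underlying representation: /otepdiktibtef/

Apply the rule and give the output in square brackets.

/d/ after /p/ (labial) → [b]
/t/ after /k/ (velar) → [k]
/t/ after /b/ (labial) → [p]

[otepbikkibpef]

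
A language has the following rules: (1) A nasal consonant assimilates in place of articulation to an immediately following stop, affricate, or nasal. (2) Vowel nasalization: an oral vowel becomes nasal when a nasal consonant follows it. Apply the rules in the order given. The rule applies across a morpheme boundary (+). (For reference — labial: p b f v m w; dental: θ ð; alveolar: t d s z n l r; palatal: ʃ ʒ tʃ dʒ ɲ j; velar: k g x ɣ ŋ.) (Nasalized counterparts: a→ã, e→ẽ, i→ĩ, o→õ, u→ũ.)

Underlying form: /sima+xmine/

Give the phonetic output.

Rule 1: no segment meets the rule's conditions; no change.
After rule 1: sima+xmine
Rule 2: /i/ before nasal /m/ → [ĩ]
Rule 2: /i/ before nasal /n/ → [ĩ]

[sĩma+xmĩne]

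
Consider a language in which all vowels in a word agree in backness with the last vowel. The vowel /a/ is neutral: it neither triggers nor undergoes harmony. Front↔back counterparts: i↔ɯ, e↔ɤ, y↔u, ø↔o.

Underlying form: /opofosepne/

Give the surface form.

[øpøføsepne]

/o/ harmonizes with /e/ ([-back]) → [ø]
/o/ harmonizes with /e/ ([-back]) → [ø]
/o/ harmonizes with /e/ ([-back]) → [ø]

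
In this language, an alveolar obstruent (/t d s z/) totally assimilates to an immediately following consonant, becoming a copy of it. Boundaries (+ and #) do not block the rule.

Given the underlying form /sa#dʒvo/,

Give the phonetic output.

[sa#dʒvo]

no segment meets the rule's conditions; no change.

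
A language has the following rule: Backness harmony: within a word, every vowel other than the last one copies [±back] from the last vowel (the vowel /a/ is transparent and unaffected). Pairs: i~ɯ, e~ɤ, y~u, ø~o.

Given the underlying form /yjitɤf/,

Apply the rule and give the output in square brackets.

[ujɯtɤf]

/y/ harmonizes with /ɤ/ ([+back]) → [u]
/i/ harmonizes with /ɤ/ ([+back]) → [ɯ]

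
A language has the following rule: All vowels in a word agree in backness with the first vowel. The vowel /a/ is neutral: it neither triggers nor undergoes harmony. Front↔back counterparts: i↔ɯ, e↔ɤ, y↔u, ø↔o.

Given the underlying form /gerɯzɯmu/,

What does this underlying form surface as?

/ɯ/ harmonizes with /e/ ([-back]) → [i]
/ɯ/ harmonizes with /e/ ([-back]) → [i]
/u/ harmonizes with /e/ ([-back]) → [y]

[gerizimy]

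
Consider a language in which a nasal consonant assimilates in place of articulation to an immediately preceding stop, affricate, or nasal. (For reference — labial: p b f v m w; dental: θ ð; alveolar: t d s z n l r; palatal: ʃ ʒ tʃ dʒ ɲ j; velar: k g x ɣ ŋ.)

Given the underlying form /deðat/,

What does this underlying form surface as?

no segment meets the rule's conditions; no change.

[deðat]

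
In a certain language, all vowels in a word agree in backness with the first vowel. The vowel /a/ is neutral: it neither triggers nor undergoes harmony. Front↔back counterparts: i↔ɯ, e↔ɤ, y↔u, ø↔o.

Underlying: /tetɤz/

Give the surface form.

[tetez]

/ɤ/ harmonizes with /e/ ([-back]) → [e]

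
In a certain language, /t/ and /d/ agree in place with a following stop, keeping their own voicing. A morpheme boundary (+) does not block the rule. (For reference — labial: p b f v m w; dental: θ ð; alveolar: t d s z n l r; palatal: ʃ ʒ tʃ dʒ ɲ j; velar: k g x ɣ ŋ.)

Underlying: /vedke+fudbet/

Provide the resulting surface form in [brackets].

[vegke+fubbet]

/d/ before /k/ (velar) → [g]
/d/ before /b/ (labial) → [b]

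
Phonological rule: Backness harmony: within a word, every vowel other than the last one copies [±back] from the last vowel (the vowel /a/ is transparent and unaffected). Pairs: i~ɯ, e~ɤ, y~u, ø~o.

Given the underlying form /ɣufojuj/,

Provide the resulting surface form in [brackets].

no segment meets the rule's conditions; no change.

[ɣufojuj]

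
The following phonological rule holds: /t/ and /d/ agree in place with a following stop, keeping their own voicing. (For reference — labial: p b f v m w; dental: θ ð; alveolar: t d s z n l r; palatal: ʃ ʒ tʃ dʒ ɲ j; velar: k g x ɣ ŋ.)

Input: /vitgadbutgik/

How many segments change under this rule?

3

/t/ before /g/ (velar) → [k]
/d/ before /b/ (labial) → [b]
/t/ before /g/ (velar) → [k]
3 segments change.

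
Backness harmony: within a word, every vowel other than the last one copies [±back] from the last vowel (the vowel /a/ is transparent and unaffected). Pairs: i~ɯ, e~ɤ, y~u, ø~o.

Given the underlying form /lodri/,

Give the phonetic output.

[lødri]

/o/ harmonizes with /i/ ([-back]) → [ø]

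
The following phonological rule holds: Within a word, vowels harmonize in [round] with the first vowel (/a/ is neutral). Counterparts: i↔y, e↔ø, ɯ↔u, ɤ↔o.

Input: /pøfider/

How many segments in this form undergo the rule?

2

/i/ harmonizes with /ø/ ([+round]) → [y]
/e/ harmonizes with /ø/ ([+round]) → [ø]
2 segments change.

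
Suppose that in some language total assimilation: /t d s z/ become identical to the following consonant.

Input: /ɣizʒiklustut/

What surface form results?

[ɣiʒʒikluttut]

/z/ before /ʒ/ → [ʒ] (total assimilation)
/s/ before /t/ → [t] (total assimilation)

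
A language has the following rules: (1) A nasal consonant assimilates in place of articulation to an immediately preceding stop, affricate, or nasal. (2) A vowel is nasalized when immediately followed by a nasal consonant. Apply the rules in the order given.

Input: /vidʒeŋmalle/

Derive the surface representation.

[vidʒẽŋŋalle]

Rule 1: /m/ after /ŋ/ (velar) → [ŋ]
After rule 1: vidʒeŋŋalle
Rule 2: /e/ before nasal /ŋ/ → [ẽ]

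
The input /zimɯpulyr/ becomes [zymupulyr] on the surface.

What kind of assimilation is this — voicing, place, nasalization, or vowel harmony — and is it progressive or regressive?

/i/→[y] /ɯ/→[u].
Vowels agree with the last vowel, so the harmony is regressive.

vowel harmony, regressive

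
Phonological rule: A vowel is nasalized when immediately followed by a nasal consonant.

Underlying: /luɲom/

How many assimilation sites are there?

2

/u/ before nasal /ɲ/ → [ũ]
/o/ before nasal /m/ → [õ]
2 segments change.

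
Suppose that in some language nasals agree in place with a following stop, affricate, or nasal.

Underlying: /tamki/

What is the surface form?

/m/ before /k/ (velar) → [ŋ]

[taŋki]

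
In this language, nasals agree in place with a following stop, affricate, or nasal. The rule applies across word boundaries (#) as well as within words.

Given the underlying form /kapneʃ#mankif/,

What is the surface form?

/n/ before /k/ (velar) → [ŋ]

[kapneʃ#maŋkif]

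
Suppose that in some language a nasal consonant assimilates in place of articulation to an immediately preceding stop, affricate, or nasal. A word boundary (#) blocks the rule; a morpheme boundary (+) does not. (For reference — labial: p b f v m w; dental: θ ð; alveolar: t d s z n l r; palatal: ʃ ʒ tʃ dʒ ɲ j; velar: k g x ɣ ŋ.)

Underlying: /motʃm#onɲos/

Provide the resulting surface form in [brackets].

/m/ after /tʃ/ (palatal) → [ɲ]
/ɲ/ after /n/ (alveolar) → [n]

[motʃɲ#onnos]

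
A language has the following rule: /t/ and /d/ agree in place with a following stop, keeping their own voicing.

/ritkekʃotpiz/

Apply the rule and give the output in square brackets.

[rikkekʃoppiz]

/t/ before /k/ (velar) → [k]
/t/ before /p/ (labial) → [p]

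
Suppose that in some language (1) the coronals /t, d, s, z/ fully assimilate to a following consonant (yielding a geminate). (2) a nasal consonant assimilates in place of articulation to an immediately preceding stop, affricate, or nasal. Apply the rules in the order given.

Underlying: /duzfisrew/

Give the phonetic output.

[duffirrew]

Rule 1: /z/ before /f/ → [f] (total assimilation)
Rule 1: /s/ before /r/ → [r] (total assimilation)
After rule 1: duffirrew
Rule 2: no segment meets the rule's conditions; no change.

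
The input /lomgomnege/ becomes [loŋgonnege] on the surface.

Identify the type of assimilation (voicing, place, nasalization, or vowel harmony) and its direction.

place assimilation, regressive

/m/→[ŋ] /m/→[n].
Each target copies a feature from the following segment, so the direction is regressive.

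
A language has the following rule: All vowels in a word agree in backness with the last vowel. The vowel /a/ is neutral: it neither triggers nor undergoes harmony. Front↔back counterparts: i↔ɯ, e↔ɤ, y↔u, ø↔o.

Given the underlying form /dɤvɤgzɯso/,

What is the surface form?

no segment meets the rule's conditions; no change.

[dɤvɤgzɯso]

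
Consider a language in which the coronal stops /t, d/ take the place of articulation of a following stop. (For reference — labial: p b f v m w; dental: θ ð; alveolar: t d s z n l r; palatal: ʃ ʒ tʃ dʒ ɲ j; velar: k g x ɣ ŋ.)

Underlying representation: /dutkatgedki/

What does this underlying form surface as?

[dukkakgegki]

/t/ before /k/ (velar) → [k]
/t/ before /g/ (velar) → [k]
/d/ before /k/ (velar) → [g]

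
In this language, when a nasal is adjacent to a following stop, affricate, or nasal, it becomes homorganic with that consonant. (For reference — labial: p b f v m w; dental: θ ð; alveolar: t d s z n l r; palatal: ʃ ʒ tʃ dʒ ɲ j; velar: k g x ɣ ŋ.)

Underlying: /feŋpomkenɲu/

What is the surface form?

[fempoŋkeɲɲu]

/ŋ/ before /p/ (labial) → [m]
/m/ before /k/ (velar) → [ŋ]
/n/ before /ɲ/ (palatal) → [ɲ]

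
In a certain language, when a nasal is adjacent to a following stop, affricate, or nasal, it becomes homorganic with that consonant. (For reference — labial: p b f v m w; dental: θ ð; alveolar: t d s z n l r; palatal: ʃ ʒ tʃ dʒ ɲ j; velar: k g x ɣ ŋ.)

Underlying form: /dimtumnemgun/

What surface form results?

[dintunneŋgun]

/m/ before /t/ (alveolar) → [n]
/m/ before /n/ (alveolar) → [n]
/m/ before /g/ (velar) → [ŋ]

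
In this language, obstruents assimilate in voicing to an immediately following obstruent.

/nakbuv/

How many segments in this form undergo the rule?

/k/ before /b/ (voiced) → [g]
1 segment changes.

1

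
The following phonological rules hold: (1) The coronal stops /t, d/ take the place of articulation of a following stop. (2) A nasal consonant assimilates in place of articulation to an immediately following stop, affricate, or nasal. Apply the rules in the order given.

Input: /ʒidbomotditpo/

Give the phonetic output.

[ʒibbomotdippo]

Rule 1: /d/ before /b/ (labial) → [b]
Rule 1: /t/ before /p/ (labial) → [p]
After rule 1: ʒibbomotdippo
Rule 2: no segment meets the rule's conditions; no change.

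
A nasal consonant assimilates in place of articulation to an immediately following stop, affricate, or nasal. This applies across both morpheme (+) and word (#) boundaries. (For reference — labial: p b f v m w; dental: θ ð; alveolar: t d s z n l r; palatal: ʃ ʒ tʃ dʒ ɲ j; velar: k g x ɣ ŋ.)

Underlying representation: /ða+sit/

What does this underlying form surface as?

no segment meets the rule's conditions; no change.

[ða+sit]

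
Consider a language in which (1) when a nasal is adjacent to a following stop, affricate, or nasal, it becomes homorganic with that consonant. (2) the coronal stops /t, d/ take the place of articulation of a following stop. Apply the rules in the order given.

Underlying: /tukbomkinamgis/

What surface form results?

Rule 1: /m/ before /k/ (velar) → [ŋ]
Rule 1: /m/ before /g/ (velar) → [ŋ]
After rule 1: tukboŋkinaŋgis
Rule 2: no segment meets the rule's conditions; no change.

[tukboŋkinaŋgis]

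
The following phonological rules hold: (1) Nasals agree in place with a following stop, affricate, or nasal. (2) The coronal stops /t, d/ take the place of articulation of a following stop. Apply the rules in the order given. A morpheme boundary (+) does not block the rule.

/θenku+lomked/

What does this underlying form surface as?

[θeŋku+loŋked]

Rule 1: /n/ before /k/ (velar) → [ŋ]
Rule 1: /m/ before /k/ (velar) → [ŋ]
After rule 1: θeŋku+loŋked
Rule 2: no segment meets the rule's conditions; no change.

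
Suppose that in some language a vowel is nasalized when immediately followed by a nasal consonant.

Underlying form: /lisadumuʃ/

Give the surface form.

[lisadũmuʃ]

/u/ before nasal /m/ → [ũ]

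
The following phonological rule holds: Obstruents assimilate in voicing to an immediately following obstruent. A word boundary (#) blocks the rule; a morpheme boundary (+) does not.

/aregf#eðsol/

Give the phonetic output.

/g/ before /f/ (voiceless) → [k]
/ð/ before /s/ (voiceless) → [θ]

[arekf#eθsol]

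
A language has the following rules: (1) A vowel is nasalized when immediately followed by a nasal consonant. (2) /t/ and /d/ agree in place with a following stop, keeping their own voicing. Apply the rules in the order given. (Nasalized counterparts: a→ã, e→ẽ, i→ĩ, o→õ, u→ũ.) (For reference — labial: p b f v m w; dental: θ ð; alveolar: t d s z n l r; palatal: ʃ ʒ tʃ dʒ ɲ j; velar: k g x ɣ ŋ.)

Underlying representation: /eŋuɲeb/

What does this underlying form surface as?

[ẽŋũɲeb]

Rule 1: /e/ before nasal /ŋ/ → [ẽ]
Rule 1: /u/ before nasal /ɲ/ → [ũ]
After rule 1: ẽŋũɲeb
Rule 2: no segment meets the rule's conditions; no change.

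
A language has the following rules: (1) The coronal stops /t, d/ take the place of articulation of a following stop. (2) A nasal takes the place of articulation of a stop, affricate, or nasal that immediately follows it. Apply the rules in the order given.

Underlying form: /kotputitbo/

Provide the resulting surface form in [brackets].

Rule 1: /t/ before /p/ (labial) → [p]
Rule 1: /t/ before /b/ (labial) → [p]
After rule 1: kopputipbo
Rule 2: no segment meets the rule's conditions; no change.

[kopputipbo]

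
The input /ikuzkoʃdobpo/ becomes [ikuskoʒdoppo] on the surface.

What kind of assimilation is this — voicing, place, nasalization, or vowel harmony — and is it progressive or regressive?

/z/→[s] /ʃ/→[ʒ] /b/→[p].
Each target copies a feature from the following segment, so the direction is regressive.

voicing assimilation, regressive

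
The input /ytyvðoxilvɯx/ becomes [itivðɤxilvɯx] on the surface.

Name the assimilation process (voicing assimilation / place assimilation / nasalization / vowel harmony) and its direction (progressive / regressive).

vowel harmony, regressive

/y/→[i] /y/→[i] /o/→[ɤ].
Vowels agree with the last vowel, so the harmony is regressive.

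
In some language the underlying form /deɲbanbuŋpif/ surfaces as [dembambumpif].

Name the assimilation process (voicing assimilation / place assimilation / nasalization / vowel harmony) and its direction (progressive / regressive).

/ɲ/→[m] /n/→[m] /ŋ/→[m].
Each target copies a feature from the following segment, so the direction is regressive.

place assimilation, regressive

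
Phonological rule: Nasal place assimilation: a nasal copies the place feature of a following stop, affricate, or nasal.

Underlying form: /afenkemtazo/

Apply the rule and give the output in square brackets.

[afeŋkentazo]

/n/ before /k/ (velar) → [ŋ]
/m/ before /t/ (alveolar) → [n]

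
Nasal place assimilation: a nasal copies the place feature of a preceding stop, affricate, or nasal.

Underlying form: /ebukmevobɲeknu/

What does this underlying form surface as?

[ebukŋevobmekŋu]

/m/ after /k/ (velar) → [ŋ]
/ɲ/ after /b/ (labial) → [m]
/n/ after /k/ (velar) → [ŋ]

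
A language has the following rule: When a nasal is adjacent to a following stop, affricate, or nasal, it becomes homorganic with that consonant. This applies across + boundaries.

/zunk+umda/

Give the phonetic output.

/n/ before /k/ (velar) → [ŋ]
/m/ before /d/ (alveolar) → [n]

[zuŋk+unda]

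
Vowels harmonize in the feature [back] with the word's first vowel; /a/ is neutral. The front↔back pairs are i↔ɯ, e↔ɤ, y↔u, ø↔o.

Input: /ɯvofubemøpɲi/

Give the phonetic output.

/e/ harmonizes with /ɯ/ ([+back]) → [ɤ]
/ø/ harmonizes with /ɯ/ ([+back]) → [o]
/i/ harmonizes with /ɯ/ ([+back]) → [ɯ]

[ɯvofubɤmopɲɯ]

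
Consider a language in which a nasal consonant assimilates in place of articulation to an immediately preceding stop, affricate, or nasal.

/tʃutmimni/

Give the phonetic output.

/m/ after /t/ (alveolar) → [n]
/n/ after /m/ (labial) → [m]

[tʃutnimmi]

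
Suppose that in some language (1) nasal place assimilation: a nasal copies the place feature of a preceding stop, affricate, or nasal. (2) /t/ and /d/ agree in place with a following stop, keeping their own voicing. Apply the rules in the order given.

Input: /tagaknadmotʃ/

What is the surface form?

Rule 1: /n/ after /k/ (velar) → [ŋ]
Rule 1: /m/ after /d/ (alveolar) → [n]
After rule 1: tagakŋadnotʃ
Rule 2: no segment meets the rule's conditions; no change.

[tagakŋadnotʃ]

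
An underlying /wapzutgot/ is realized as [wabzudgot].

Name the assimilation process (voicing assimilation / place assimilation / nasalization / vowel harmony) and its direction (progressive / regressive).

/p/→[b] /t/→[d].
Each target copies a feature from the following segment, so the direction is regressive.

voicing assimilation, regressive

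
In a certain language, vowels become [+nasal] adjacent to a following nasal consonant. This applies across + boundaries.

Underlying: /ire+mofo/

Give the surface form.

/e/ before nasal /m/ → [ẽ]

[irẽ+mofo]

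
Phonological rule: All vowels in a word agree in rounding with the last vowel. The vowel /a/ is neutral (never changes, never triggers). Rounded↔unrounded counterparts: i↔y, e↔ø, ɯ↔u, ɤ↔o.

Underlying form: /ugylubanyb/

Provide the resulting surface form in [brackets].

no segment meets the rule's conditions; no change.

[ugylubanyb]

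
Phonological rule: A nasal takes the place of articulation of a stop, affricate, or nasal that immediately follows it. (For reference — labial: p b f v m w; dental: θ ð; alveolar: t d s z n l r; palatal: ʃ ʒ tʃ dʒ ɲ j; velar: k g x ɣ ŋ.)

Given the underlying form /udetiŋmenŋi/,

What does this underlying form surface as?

[udetimmeŋŋi]

/ŋ/ before /m/ (labial) → [m]
/n/ before /ŋ/ (velar) → [ŋ]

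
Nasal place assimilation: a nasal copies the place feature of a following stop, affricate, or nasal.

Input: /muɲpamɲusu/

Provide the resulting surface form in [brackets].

[mumpaɲɲusu]

/ɲ/ before /p/ (labial) → [m]
/m/ before /ɲ/ (palatal) → [ɲ]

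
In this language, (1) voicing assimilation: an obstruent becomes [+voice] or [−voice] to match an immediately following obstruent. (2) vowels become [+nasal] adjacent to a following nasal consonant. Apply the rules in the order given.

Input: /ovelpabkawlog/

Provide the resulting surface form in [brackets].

Rule 1: /b/ before /k/ (voiceless) → [p]
After rule 1: ovelpapkawlog
Rule 2: no segment meets the rule's conditions; no change.

[ovelpapkawlog]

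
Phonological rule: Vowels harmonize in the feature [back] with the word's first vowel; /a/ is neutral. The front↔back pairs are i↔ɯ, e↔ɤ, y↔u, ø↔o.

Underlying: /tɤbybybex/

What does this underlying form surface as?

/y/ harmonizes with /ɤ/ ([+back]) → [u]
/y/ harmonizes with /ɤ/ ([+back]) → [u]
/e/ harmonizes with /ɤ/ ([+back]) → [ɤ]

[tɤbububɤx]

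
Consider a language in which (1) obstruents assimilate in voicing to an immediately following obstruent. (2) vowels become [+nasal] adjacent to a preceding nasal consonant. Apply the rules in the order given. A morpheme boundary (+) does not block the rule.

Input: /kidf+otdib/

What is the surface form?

Rule 1: /d/ before /f/ (voiceless) → [t]
Rule 1: /t/ before /d/ (voiced) → [d]
After rule 1: kitf+oddib
Rule 2: no segment meets the rule's conditions; no change.

[kitf+oddib]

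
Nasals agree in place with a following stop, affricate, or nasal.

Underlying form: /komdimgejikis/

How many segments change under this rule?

2

/m/ before /d/ (alveolar) → [n]
/m/ before /g/ (velar) → [ŋ]
2 segments change.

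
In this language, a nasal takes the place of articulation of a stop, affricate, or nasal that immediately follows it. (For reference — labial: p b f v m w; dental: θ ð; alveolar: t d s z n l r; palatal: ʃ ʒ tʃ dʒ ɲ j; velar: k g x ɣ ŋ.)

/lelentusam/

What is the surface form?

no segment meets the rule's conditions; no change.

[lelentusam]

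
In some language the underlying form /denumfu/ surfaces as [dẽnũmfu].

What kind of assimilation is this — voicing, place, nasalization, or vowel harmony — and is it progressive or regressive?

nasalization, regressive

/e/→[ẽ] /u/→[ũ].
Each target copies a feature from the following segment, so the direction is regressive.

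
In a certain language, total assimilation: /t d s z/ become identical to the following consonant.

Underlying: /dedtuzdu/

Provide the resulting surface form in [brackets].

[dettuddu]

/d/ before /t/ → [t] (total assimilation)
/z/ before /d/ → [d] (total assimilation)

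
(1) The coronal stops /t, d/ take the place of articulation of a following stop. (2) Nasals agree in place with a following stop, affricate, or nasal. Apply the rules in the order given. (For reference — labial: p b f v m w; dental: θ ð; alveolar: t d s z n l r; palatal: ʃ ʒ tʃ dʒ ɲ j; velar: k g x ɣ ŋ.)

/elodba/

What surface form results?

[elobba]

Rule 1: /d/ before /b/ (labial) → [b]
After rule 1: elobba
Rule 2: no segment meets the rule's conditions; no change.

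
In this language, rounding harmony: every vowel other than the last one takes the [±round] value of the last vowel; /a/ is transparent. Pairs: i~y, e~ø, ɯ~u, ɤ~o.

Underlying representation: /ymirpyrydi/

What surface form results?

/y/ harmonizes with /i/ ([-round]) → [i]
/y/ harmonizes with /i/ ([-round]) → [i]
/y/ harmonizes with /i/ ([-round]) → [i]

[imirpiridi]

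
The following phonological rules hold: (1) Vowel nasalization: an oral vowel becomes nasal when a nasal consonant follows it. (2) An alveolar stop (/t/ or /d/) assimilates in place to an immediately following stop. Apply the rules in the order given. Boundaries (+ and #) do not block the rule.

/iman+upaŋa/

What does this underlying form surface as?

[ĩmãn+upãŋa]

Rule 1: /i/ before nasal /m/ → [ĩ]
Rule 1: /a/ before nasal /n/ → [ã]
Rule 1: /a/ before nasal /ŋ/ → [ã]
After rule 1: ĩmãn+upãŋa
Rule 2: no segment meets the rule's conditions; no change.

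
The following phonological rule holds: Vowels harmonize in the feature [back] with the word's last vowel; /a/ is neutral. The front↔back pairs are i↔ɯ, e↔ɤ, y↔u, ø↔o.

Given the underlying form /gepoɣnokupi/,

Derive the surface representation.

/o/ harmonizes with /i/ ([-back]) → [ø]
/o/ harmonizes with /i/ ([-back]) → [ø]
/u/ harmonizes with /i/ ([-back]) → [y]

[gepøɣnøkypi]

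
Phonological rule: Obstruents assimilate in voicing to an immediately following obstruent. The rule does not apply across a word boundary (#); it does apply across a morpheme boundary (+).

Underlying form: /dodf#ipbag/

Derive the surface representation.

/d/ before /f/ (voiceless) → [t]
/p/ before /b/ (voiced) → [b]

[dotf#ibbag]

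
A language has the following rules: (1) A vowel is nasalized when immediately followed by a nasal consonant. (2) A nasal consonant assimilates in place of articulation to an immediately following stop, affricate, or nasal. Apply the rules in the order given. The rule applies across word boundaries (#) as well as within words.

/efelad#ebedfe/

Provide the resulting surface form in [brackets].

[efelad#ebedfe]

Rule 1: no segment meets the rule's conditions; no change.
After rule 1: efelad#ebedfe
Rule 2: no segment meets the rule's conditions; no change.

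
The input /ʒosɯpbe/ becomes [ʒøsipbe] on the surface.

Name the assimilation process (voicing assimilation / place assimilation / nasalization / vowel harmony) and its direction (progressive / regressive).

vowel harmony, regressive

/o/→[ø] /ɯ/→[i].
Vowels agree with the last vowel, so the harmony is regressive.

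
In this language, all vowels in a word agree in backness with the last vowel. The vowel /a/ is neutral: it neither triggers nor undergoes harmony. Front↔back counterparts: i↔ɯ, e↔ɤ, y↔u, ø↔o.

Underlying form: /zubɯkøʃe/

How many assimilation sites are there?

/u/ harmonizes with /e/ ([-back]) → [y]
/ɯ/ harmonizes with /e/ ([-back]) → [i]
2 segments change.

2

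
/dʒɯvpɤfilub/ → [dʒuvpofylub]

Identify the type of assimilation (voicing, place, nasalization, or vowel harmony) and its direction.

/ɯ/→[u] /ɤ/→[o] /i/→[y].
Vowels agree with the last vowel, so the harmony is regressive.

vowel harmony, regressive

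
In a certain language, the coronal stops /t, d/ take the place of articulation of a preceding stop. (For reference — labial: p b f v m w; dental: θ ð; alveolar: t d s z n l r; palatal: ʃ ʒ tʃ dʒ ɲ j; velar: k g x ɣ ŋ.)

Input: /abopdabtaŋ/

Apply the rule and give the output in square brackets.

[abopbabpaŋ]

/d/ after /p/ (labial) → [b]
/t/ after /b/ (labial) → [p]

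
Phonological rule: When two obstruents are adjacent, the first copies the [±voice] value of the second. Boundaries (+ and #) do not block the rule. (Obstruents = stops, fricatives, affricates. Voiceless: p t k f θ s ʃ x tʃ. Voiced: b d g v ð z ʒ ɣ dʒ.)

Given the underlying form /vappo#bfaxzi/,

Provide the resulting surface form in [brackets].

[vappo#pfaɣzi]

/b/ before /f/ (voiceless) → [p]
/x/ before /z/ (voiced) → [ɣ]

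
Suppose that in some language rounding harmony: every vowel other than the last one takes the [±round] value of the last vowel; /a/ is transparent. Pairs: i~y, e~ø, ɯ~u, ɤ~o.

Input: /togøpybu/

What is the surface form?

no segment meets the rule's conditions; no change.

[togøpybu]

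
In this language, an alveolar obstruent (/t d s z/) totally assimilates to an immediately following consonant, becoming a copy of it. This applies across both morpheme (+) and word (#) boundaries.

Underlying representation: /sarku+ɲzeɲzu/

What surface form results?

[sarku+ɲzeɲzu]

no segment meets the rule's conditions; no change.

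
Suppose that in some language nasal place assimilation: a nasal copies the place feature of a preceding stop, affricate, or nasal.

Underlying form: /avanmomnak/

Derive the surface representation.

[avannommak]

/m/ after /n/ (alveolar) → [n]
/n/ after /m/ (labial) → [m]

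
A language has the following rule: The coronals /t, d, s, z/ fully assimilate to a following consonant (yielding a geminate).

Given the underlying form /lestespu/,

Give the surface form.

[letteppu]

/s/ before /t/ → [t] (total assimilation)
/s/ before /p/ → [p] (total assimilation)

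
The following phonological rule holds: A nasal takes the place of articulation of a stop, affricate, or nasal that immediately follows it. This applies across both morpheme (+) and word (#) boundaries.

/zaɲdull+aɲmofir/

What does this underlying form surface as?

/ɲ/ before /d/ (alveolar) → [n]
/ɲ/ before /m/ (labial) → [m]

[zandull+ammofir]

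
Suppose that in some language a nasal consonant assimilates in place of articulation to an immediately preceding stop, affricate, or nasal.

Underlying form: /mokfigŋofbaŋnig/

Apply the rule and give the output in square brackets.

/n/ after /ŋ/ (velar) → [ŋ]

[mokfigŋofbaŋŋig]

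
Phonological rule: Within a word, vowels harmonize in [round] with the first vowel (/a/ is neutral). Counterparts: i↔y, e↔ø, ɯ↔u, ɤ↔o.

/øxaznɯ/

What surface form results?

/ɯ/ harmonizes with /ø/ ([+round]) → [u]

[øxaznu]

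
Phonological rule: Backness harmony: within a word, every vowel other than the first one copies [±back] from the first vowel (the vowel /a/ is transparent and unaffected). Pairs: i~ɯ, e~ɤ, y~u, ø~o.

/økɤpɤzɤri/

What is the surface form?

[økepezeri]

/ɤ/ harmonizes with /ø/ ([-back]) → [e]
/ɤ/ harmonizes with /ø/ ([-back]) → [e]
/ɤ/ harmonizes with /ø/ ([-back]) → [e]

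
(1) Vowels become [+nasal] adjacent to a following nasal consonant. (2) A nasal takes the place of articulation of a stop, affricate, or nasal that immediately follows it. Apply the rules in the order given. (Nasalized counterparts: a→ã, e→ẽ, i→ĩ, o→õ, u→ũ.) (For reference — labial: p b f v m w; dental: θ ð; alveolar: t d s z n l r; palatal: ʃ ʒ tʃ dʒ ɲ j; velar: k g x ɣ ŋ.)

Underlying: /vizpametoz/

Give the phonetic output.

[vizpãmetoz]

Rule 1: /a/ before nasal /m/ → [ã]
After rule 1: vizpãmetoz
Rule 2: no segment meets the rule's conditions; no change.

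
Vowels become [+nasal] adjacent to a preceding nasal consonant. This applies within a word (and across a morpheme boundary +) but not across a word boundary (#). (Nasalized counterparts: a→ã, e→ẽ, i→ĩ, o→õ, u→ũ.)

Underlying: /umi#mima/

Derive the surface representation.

/i/ after nasal /m/ → [ĩ]
/i/ after nasal /m/ → [ĩ]
/a/ after nasal /m/ → [ã]

[umĩ#mĩmã]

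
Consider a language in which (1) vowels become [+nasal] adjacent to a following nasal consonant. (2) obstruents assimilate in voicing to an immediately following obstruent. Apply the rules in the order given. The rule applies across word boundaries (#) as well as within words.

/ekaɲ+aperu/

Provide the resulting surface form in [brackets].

Rule 1: /a/ before nasal /ɲ/ → [ã]
After rule 1: ekãɲ+aperu
Rule 2: no segment meets the rule's conditions; no change.

[ekãɲ+aperu]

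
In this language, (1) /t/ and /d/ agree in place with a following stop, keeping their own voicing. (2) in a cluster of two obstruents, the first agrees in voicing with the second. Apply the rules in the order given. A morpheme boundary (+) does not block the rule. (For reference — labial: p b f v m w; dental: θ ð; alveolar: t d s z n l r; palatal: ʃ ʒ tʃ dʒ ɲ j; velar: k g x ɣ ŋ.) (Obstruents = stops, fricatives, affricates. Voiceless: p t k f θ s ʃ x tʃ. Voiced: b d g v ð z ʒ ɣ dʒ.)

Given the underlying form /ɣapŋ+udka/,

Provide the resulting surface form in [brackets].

[ɣapŋ+ukka]

Rule 1: /d/ before /k/ (velar) → [g]
After rule 1: ɣapŋ+ugka
Rule 2: /g/ before /k/ (voiceless) → [k]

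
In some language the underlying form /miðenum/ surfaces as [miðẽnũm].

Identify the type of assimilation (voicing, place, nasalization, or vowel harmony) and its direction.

nasalization, regressive

/e/→[ẽ] /u/→[ũ].
Each target copies a feature from the following segment, so the direction is regressive.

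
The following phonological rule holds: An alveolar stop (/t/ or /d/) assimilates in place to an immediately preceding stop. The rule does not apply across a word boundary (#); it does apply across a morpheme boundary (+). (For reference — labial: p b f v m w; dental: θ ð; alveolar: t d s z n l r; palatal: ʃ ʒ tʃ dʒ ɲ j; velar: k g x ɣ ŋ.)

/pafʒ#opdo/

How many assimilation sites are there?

/d/ after /p/ (labial) → [b]
1 segment changes.

1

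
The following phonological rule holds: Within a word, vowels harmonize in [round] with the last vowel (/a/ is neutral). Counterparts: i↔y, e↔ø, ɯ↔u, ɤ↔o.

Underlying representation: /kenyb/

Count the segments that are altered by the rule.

/e/ harmonizes with /y/ ([+round]) → [ø]
1 segment changes.

1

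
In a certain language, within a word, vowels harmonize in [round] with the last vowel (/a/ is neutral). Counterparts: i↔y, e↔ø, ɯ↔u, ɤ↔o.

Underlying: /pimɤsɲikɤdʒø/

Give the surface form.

[pymosɲykodʒø]

/i/ harmonizes with /ø/ ([+round]) → [y]
/ɤ/ harmonizes with /ø/ ([+round]) → [o]
/i/ harmonizes with /ø/ ([+round]) → [y]
/ɤ/ harmonizes with /ø/ ([+round]) → [o]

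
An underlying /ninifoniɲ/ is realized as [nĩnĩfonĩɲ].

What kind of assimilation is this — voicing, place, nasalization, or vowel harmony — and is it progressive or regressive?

/i/→[ĩ] /i/→[ĩ] /i/→[ĩ].
Each target copies a feature from the preceding segment, so the direction is progressive.

nasalization, progressive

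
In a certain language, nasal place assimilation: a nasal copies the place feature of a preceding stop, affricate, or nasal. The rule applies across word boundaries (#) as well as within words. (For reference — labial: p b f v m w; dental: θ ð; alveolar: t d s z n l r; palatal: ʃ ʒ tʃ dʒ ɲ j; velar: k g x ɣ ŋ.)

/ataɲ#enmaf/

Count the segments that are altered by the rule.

1

/m/ after /n/ (alveolar) → [n]
1 segment changes.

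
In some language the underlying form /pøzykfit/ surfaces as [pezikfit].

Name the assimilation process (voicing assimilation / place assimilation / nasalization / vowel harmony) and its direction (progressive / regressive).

/ø/→[e] /y/→[i].
Vowels agree with the last vowel, so the harmony is regressive.

vowel harmony, regressive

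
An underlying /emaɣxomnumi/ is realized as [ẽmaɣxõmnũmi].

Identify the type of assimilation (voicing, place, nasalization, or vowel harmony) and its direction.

nasalization, regressive

/e/→[ẽ] /o/→[õ] /u/→[ũ].
Each target copies a feature from the following segment, so the direction is regressive.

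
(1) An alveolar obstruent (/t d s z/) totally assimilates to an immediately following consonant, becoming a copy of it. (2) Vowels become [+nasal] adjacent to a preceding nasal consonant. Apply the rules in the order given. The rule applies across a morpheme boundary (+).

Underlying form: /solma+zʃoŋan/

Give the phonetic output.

Rule 1: /z/ before /ʃ/ → [ʃ] (total assimilation)
After rule 1: solma+ʃʃoŋan
Rule 2: /a/ after nasal /m/ → [ã]
Rule 2: /a/ after nasal /ŋ/ → [ã]

[solmã+ʃʃoŋãn]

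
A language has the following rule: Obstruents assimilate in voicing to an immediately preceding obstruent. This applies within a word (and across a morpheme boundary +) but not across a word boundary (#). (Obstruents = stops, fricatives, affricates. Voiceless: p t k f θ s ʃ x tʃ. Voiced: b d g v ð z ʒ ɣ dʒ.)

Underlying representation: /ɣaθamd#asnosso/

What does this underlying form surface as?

no segment meets the rule's conditions; no change.

[ɣaθamd#asnosso]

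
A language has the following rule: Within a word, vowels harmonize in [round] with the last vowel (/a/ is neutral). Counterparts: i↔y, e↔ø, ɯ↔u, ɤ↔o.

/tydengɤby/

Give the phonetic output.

/e/ harmonizes with /y/ ([+round]) → [ø]
/ɤ/ harmonizes with /y/ ([+round]) → [o]

[tydøngoby]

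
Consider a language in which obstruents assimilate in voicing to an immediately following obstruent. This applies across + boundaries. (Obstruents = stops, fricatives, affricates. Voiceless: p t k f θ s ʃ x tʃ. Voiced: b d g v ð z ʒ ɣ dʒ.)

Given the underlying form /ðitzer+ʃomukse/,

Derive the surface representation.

[ðidzer+ʃomukse]

/t/ before /z/ (voiced) → [d]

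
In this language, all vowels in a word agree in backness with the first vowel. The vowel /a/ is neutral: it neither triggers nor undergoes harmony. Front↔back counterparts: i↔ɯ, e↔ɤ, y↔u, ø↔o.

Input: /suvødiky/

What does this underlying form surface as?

/ø/ harmonizes with /u/ ([+back]) → [o]
/i/ harmonizes with /u/ ([+back]) → [ɯ]
/y/ harmonizes with /u/ ([+back]) → [u]

[suvodɯku]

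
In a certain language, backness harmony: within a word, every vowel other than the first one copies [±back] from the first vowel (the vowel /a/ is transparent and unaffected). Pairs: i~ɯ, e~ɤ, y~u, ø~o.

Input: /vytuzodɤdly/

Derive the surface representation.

[vytyzødedly]

/u/ harmonizes with /y/ ([-back]) → [y]
/o/ harmonizes with /y/ ([-back]) → [ø]
/ɤ/ harmonizes with /y/ ([-back]) → [e]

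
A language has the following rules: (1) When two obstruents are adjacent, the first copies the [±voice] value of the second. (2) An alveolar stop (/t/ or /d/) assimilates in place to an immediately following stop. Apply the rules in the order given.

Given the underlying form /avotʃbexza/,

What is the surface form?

[avodʒbeɣza]

Rule 1: /tʃ/ before /b/ (voiced) → [dʒ]
Rule 1: /x/ before /z/ (voiced) → [ɣ]
After rule 1: avodʒbeɣza
Rule 2: no segment meets the rule's conditions; no change.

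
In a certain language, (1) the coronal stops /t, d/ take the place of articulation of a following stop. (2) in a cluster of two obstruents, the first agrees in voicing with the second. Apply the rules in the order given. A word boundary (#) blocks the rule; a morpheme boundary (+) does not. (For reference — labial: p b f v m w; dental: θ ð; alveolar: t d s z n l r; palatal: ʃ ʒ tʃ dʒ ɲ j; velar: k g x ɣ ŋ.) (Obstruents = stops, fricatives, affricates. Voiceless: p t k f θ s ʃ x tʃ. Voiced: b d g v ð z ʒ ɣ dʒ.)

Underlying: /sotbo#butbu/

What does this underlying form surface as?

Rule 1: /t/ before /b/ (labial) → [p]
Rule 1: /t/ before /b/ (labial) → [p]
After rule 1: sopbo#bupbu
Rule 2: /p/ before /b/ (voiced) → [b]
Rule 2: /p/ before /b/ (voiced) → [b]

[sobbo#bubbu]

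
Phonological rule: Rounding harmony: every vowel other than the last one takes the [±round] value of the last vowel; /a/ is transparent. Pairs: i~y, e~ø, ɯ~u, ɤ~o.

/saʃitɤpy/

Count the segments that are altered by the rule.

/i/ harmonizes with /y/ ([+round]) → [y]
/ɤ/ harmonizes with /y/ ([+round]) → [o]
2 segments change.

2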